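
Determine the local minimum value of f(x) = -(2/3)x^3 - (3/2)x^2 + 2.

f'(x) = -2x^2 - 3x. Setting f'(x) = 0 gives x ∈ {-3/2, 0}.
Second-derivative test with f''(x) = -4x - 3: f''(-3/2) = 3 > 0 ⇒ local minimum; f''(0) = -3 < 0 ⇒ local maximum.
So the local minimum value is f(-3/2) = 7/8.

7/8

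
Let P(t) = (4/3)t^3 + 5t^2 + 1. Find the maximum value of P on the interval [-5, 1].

The derivative is 4t^2 + 10t, which vanishes at t = -5/2 and t = 0.
Candidates: P(-5) = -122/3; P(-5/2) = 137/12; P(0) = 1; P(1) = 22/3.
So the maximum is P(-5/2) = 137/12.

137/12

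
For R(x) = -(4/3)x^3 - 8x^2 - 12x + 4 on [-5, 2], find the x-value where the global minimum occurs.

2

The derivative is -4x^2 - 16x - 12, which vanishes at x = -3 and x = -1.
Compare values at every candidate in [-5, 2]: R(-5) = 92/3, R(-3) = 4, R(-1) = 28/3, R(2) = -188/3.
The minimum over the interval is -188/3, attained at x = 2.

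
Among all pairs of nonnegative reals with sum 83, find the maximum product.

6889/4

With x + y = 83, the product is P(x) = x(83 − x).
P'(x) = 83 − 2x = 0 gives x = 83/2; P'' = −2 < 0, so this is the maximum.
P = 83/2·83/2 = 6889/4.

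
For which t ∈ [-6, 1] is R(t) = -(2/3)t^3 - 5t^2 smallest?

R'(t) = -2t^2 - 10t, which vanishes at t = -5 and t = 0.
Candidates: R(-6) = -36,  R(-5) = -125/3,  R(0) = 0,  R(1) = -17/3.
So the minimum is R(-5) = -125/3.

-5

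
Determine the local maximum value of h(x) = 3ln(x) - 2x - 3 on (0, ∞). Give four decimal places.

-4.7836

h'(x) = 3/x − 2 = 0 gives x = 3/2.
h''(x) = -3/x², which is negative for x > 0, so this is a local maximum.
h(3/2) = 3·ln(3/2) - 3 - 3 ≈ -4.7836.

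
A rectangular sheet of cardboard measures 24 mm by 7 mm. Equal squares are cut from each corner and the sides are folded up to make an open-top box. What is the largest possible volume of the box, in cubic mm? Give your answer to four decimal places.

With cut size x, the volume is V(x) = x(24 − 2x)(7 − 2x) for 0 < x < 3.5.
V'(x) = 12x^2 − 124x + 168. Setting V'(x) = 0 gives x ≈ 1.6037 (the root in (0, 3.5)).
V''(x) = 24x − 124 is negative there, so this is the maximum; V ≈ 126.4646.

126.4646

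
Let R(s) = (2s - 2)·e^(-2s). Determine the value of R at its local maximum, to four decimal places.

0.0498

R'(s) = 2·e^(-2s) + (2s - 2)·(-2)·e^(-2s) = (-4s + 6)·e^(-2s). Since e^(-2s) > 0, the only critical point is s = 3/2.
R''(3/2) has the same sign as -4 < 0, so this is a local maximum.
R(3/2) = (1)·e^(-3) ≈ 0.0498.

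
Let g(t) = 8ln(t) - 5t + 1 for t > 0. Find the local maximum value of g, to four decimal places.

g'(t) = 8/t − 5 = 0 gives t = 8/5.
g''(t) = -8/t², which is negative for t > 0, so this is a local maximum.
g(8/5) = 8·ln(8/5) - 8 + 1 ≈ -3.2400.

-3.2400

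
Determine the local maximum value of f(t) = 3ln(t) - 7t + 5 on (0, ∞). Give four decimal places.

-0.5419

f'(t) = 3/t − 7 = 0 gives t = 3/7.
f''(t) = -3/t², which is negative for t > 0, so this is a local maximum.
f(3/7) = 3·ln(3/7) - 3 + 5 ≈ -0.5419.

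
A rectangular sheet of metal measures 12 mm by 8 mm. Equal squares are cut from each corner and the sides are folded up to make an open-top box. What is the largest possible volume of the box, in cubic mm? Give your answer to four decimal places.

With cut size x, the volume is V(x) = x(12 − 2x)(8 − 2x) for 0 < x < 4.
V'(x) = 12x^2 − 80x + 96. Setting V'(x) = 0 gives x ≈ 1.5695 (the root in (0, 4)).
V''(x) = 24x − 80 is negative there, so this is the maximum; V ≈ 67.6036.

67.6036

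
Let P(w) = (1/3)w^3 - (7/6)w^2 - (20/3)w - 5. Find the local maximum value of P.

Critical points: P'(w) = w^2 - (7/3)w - 20/3 vanishes at w = -5/3, 4.
Second-derivative test with P''(w) = 2w - 7/3: P''(-5/3) = -17/3 < 0 ⇒ local maximum; P''(4) = 17/3 > 0 ⇒ local minimum.
The local maximum is P(-5/3) = 215/162.

215/162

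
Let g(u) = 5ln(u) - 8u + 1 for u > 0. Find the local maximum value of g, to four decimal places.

g'(u) = 5/u − 8 = 0 gives u = 5/8.
g''(u) = -5/u², which is negative for u > 0, so this is a local maximum.
g(5/8) = 5·ln(5/8) - 5 + 1 ≈ -6.3500.

-6.3500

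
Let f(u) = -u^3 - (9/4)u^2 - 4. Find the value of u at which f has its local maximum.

f'(u) = -3u^2 - (9/2)u. Setting f'(u) = 0 gives u ∈ {-3/2, 0}.
Second-derivative test with f''(u) = -6u - 9/2: f''(-3/2) = 9/2 > 0 ⇒ local minimum; f''(0) = -9/2 < 0 ⇒ local maximum.
The local maximum is f(0) = -4.

0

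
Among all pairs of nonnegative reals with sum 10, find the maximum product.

25

With x + y = 10, the product is P(x) = x(10 − x).
P'(x) = 10 − 2x = 0 gives x = 5; P'' = −2 < 0, so this is the maximum.
P = 5·5 = 25.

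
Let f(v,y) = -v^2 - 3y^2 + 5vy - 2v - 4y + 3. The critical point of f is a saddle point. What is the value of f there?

∂f/∂v = -2v + 5y - 2 = 0 and ∂f/∂y = 5v - 6y - 4 = 0, so (v, y) = (32/13, 18/13).
The Hessian has f_{vv} = -2, f_{yy} = -6, f_{vy} = 5, giving D = -13 < 0, so the point is a saddle point.
f(32/13, 18/13) = -29/13.

-29/13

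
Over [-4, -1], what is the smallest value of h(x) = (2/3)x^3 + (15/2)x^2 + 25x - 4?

h'(x) = 2x^2 + 15x + 25, whose only zero in [-4, -1] is x = -5/2.
Compare values at every candidate in [-4, -1]: h(-4) = -80/3, h(-5/2) = -721/24, h(-1) = -133/6.
The minimum over the interval is -721/24, attained at x = -5/2.

-721/24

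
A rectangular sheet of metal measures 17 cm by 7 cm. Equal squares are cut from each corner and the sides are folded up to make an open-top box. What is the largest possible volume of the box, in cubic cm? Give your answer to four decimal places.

With cut size x, the volume is V(x) = x(17 − 2x)(7 − 2x) for 0 < x < 3.5.
V'(x) = 12x^2 − 96x + 119. Setting V'(x) = 0 gives x ≈ 1.5336 (the root in (0, 3.5)).
V''(x) = 24x − 96 is negative there, so this is the maximum; V ≈ 84.0335.

84.0335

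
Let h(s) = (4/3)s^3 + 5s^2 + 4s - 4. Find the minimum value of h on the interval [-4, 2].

-76/3

Differentiating, h'(s) = 4s^2 + 10s + 4; which vanishes at s = -2 and s = -1/2.
Compare values at every candidate in [-4, 2]: h(-4) = -76/3; h(-2) = -8/3; h(-1/2) = -59/12; h(2) = 104/3.
Hence the absolute minimum is -76/3 at s = -4.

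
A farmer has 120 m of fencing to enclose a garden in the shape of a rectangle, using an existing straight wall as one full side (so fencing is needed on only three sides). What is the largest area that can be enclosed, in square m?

1800

Let the sides perpendicular to the wall have length x and the parallel side y, so 2x + y = 120 and the area is A = xy = x(120 − 2x).
A'(x) = 120 − 4x = 0 gives x = 30, and A''(x) = −4 < 0 confirms a maximum.
Then y = 120 − 2·30 = 60 and A = 1800.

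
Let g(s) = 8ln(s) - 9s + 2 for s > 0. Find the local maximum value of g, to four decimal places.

-6.9423

g'(s) = 8/s − 9 = 0 gives s = 8/9.
g''(s) = -8/s², which is negative for s > 0, so this is a local maximum.
g(8/9) = 8·ln(8/9) - 8 + 2 ≈ -6.9423.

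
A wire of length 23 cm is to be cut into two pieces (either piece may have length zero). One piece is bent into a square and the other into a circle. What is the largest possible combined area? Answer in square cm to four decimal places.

42.0965

Let x be the length used for the square. Square side x/4; circle radius (23−x)/(2π).
A(x) = (x/4)² + π·((23−x)/(2π))² = x²/16 + (23−x)²/(4π) for 0 ≤ x ≤ 23. A'(x) = x/8 − (23−x)/(2π) = 0 gives x = 4·23/(π+4) ≈ 12.8823.
A'' > 0, so the interior critical point is a minimum; the maximum is at an endpoint. A(0) = 42.0965 and A(23) = 33.0625, so the largest area is 42.0965.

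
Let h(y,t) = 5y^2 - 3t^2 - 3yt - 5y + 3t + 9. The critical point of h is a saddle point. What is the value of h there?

182/23

∂h/∂y = 10y - 3t - 5 = 0 and ∂h/∂t = -3y - 6t + 3 = 0, so (y, t) = (13/23, 5/23).
The Hessian has h_{yy} = 10, h_{tt} = -6, h_{yt} = -3, giving D = -69 < 0, so the point is a saddle point.
h(13/23, 5/23) = 182/23.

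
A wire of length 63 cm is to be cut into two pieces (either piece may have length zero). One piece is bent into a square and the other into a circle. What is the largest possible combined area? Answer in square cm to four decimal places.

Let x be the length used for the square. Square side x/4; circle radius (63−x)/(2π).
A(x) = (x/4)² + π·((63−x)/(2π))² = x²/16 + (63−x)²/(4π) for 0 ≤ x ≤ 63. A'(x) = x/8 − (63−x)/(2π) = 0 gives x = 4·63/(π+4) ≈ 35.2862.
A'' > 0, so the interior critical point is a minimum; the maximum is at an endpoint. A(0) = 315.8430 and A(63) = 248.0625, so the largest area is 315.8430.

315.8430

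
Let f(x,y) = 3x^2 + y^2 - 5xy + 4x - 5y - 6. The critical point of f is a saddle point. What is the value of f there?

∂f/∂x = 6x - 5y + 4 = 0 and ∂f/∂y = -5x + 2y - 5 = 0, so (x, y) = (-17/13, -10/13).
The Hessian has f_{xx} = 6, f_{yy} = 2, f_{xy} = -5, giving D = -13 < 0, so the point is a saddle point.
f(-17/13, -10/13) = -87/13.

-87/13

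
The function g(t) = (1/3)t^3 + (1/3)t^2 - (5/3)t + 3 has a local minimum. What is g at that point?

g'(t) = t^2 + (2/3)t - 5/3. Setting g'(t) = 0 gives t ∈ {-5/3, 1}.
g''(t) = 2t + 2/3. g''(-5/3) = -8/3 < 0 ⇒ local maximum; g''(1) = 8/3 > 0 ⇒ local minimum.
The local minimum is g(1) = 2.

2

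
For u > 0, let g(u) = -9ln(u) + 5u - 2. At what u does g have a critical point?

g'(u) = -9/u + 5 = 0 gives u = 9/5.
g''(u) = 9/u², which is positive for u > 0, so this is a local minimum.
g(9/5) = -9·ln(9/5) + 9 - 2 ≈ 1.7099.

9/5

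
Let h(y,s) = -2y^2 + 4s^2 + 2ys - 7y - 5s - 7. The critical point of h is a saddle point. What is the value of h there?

∂h/∂y = -4y + 2s - 7 = 0 and ∂h/∂s = 2y + 8s - 5 = 0, so (y, s) = (-23/18, 17/18).
The Hessian has h_{yy} = -4, h_{ss} = 8, h_{ys} = 2, giving D = -36 < 0, so the point is a saddle point.
h(-23/18, 17/18) = -44/9.

-44/9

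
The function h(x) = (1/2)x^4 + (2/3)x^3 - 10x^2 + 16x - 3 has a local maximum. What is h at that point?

25/6

h'(x) = 2x^3 + 2x^2 - 20x + 16 = 0 at x = -4, 1, 2.
h''(x) = 6x^2 + 4x - 20. h''(-4) = 60 > 0 ⇒ local minimum; h''(1) = -10 < 0 ⇒ local maximum; h''(2) = 12 > 0 ⇒ local minimum.
The local maximum is h(1) = 25/6.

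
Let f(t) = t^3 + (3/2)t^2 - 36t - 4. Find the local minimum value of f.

-143/2

f'(t) = 3t^2 + 3t - 36. Setting f'(t) = 0 gives t ∈ {-4, 3}.
Since f''(t) = 6t + 3, we get f''(-4) = -21 < 0 ⇒ local maximum; f''(3) = 21 > 0 ⇒ local minimum.
The local minimum is f(3) = -143/2.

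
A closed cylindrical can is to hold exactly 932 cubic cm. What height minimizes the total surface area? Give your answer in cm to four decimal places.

10.5871

With radius r and height h, πr²h = 932 so h = 932/(πr²), and S(r) = 2πr² + 2πrh = 2πr² + 2·932/r.
S'(r) = 4πr − 2·932/r² = 0 ⇒ r³ = 932/(2π), so r ≈ 5.2935 and h = 2r ≈ 10.5871.
S''(r) = 4π + 4·932/r³ > 0, so this is the minimum; S ≈ 528.1920.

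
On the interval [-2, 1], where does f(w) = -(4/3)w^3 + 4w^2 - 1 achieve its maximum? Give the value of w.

-2

Differentiating, f'(w) = -4w^2 + 8w; whose only zero in [-2, 1] is w = 0.
Candidates: f(-2) = 77/3,  f(0) = -1,  f(1) = 5/3.
So the maximum is f(-2) = 77/3.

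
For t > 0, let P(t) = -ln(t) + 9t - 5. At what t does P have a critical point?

P'(t) = -1/t + 9 = 0 gives t = 1/9.
P''(t) = 1/t², which is positive for t > 0, so this is a local minimum.
P(1/9) = -1·ln(1/9) + 1 - 5 ≈ -1.8028.

1/9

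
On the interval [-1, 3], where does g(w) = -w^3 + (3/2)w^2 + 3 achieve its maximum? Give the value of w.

g'(w) = -3w^2 + 3w, which vanishes at w = 0 and w = 1.
Evaluating at the critical points and endpoints: g(-1) = 11/2, g(0) = 3, g(1) = 7/2, g(3) = -21/2.
The maximum over the interval is 11/2, attained at w = -1.

-1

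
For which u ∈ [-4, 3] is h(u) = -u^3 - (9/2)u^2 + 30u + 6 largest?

2

h'(u) = -3u^2 - 9u + 30, whose only zero in [-4, 3] is u = 2.
Evaluating at the critical points and endpoints: h(-4) = -122; h(2) = 40; h(3) = 57/2.
The maximum over the interval is 40, attained at u = 2.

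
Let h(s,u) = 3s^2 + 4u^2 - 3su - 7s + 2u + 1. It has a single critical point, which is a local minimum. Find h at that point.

∂h/∂s = 6s - 3u - 7 = 0 and ∂h/∂u = -3s + 8u + 2 = 0, so (s, u) = (50/39, 3/13).
The Hessian has h_{ss} = 6, h_{uu} = 8, h_{su} = -3, giving D = 39 > 0 with h_{ss} > 0, so the point is a local minimum.
h(50/39, 3/13) = -127/39.

-127/39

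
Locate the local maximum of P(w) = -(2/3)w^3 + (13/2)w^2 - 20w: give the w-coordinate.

4

P'(w) = -2w^2 + 13w - 20 = 0 at w = 5/2, 4.
Since P''(w) = -4w + 13, we get P''(5/2) = 3 > 0 ⇒ local minimum; P''(4) = -3 < 0 ⇒ local maximum.
So the local maximum value is P(4) = -56/3.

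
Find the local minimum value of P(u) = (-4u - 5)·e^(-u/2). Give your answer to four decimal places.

-5.4983

By the product rule, P'(u) = (2u - 3/2)·e^(-u/2). Since e^(-u/2) > 0, the only critical point is u = 3/4.
P''(3/4) has the same sign as 2 > 0, so this is a local minimum.
P(3/4) = (-8)·e^(-3/8) ≈ -5.4983.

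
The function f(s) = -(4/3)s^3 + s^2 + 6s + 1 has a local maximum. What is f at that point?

Critical points: f'(s) = -4s^2 + 2s + 6 vanishes at s = -1, 3/2.
Second-derivative test with f''(s) = -8s + 2: f''(-1) = 10 > 0 ⇒ local minimum; f''(3/2) = -10 < 0 ⇒ local maximum.
Thus f has its local maximum at s = 3/2, with value 31/4.

31/4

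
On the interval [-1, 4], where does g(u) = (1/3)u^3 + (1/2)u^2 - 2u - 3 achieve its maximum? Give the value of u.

4

Differentiating, g'(u) = u^2 + u - 2; whose only zero in [-1, 4] is u = 1.
Candidates: g(-1) = -5/6, g(1) = -25/6, g(4) = 55/3.
So the maximum is g(4) = 55/3.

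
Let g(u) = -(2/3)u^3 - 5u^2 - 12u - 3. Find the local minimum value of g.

g'(u) = -2u^2 - 10u - 12 = 0 at u = -3, -2.
Second-derivative test with g''(u) = -4u - 10: g''(-3) = 2 > 0 ⇒ local minimum; g''(-2) = -2 < 0 ⇒ local maximum.
The local minimum is g(-3) = 6.

6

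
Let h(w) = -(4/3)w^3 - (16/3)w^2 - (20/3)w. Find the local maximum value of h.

8/3

Critical points: h'(w) = -4w^2 - (32/3)w - 20/3 vanishes at w = -5/3, -1.
h''(w) = -8w - 32/3. h''(-5/3) = 8/3 > 0 ⇒ local minimum; h''(-1) = -8/3 < 0 ⇒ local maximum.
Thus h has its local maximum at w = -1, with value 8/3.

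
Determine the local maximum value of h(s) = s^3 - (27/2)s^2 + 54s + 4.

Critical points: h'(s) = 3s^2 - 27s + 54 vanishes at s = 3, 6.
h''(s) = 6s - 27. h''(3) = -9 < 0 ⇒ local maximum; h''(6) = 9 > 0 ⇒ local minimum.
The local maximum is h(3) = 143/2.

143/2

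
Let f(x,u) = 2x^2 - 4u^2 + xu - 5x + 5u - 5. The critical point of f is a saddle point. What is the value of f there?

∂f/∂x = 4x + u - 5 = 0 and ∂f/∂u = x - 8u + 5 = 0, so (x, u) = (35/33, 25/33).
The Hessian has f_{xx} = 4, f_{uu} = -8, f_{xu} = 1, giving D = -33 < 0, so the point is a saddle point.
f(35/33, 25/33) = -190/33.

-190/33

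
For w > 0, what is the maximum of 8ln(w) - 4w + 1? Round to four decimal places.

-1.4548

P'(w) = 8/w − 4 = 0 gives w = 2.
P''(w) = -8/w², which is negative for w > 0, so this is a local maximum.
P(2) = 8·ln(2) - 8 + 1 ≈ -1.4548.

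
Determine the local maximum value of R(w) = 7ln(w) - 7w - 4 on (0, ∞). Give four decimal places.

R'(w) = 7/w − 7 = 0 gives w = 1.
R''(w) = -7/w², which is negative for w > 0, so this is a local maximum.
R(1) = 7·ln(1) - 7 - 4 ≈ -11.0000.

-11.0000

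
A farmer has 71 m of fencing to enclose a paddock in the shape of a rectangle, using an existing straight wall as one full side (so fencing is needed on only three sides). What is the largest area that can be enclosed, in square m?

Let the sides perpendicular to the wall have length x and the parallel side y, so 2x + y = 71 and the area is A = xy = x(71 − 2x).
A'(x) = 71 − 4x = 0 gives x = 71/4, and A''(x) = −4 < 0 confirms a maximum.
Then y = 71 − 2·71/4 = 71/2 and A = 5041/8.

5041/8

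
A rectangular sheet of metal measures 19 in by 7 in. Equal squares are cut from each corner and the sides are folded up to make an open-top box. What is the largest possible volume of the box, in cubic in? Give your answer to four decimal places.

With cut size x, the volume is V(x) = x(19 − 2x)(7 − 2x) for 0 < x < 3.5.
V'(x) = 12x^2 − 104x + 133. Setting V'(x) = 0 gives x ≈ 1.5594 (the root in (0, 3.5)).
V''(x) = 24x − 104 is negative there, so this is the maximum; V ≈ 96.1185.

96.1185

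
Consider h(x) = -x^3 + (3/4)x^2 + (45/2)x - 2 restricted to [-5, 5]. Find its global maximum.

Differentiating, h'(x) = -3x^2 + (3/2)x + 45/2; which vanishes at x = -5/2 and x = 3.
Candidates: h(-5) = 117/4, h(-5/2) = -607/16, h(3) = 181/4, h(5) = 17/4.
Hence the absolute maximum is 181/4 at x = 3.

181/4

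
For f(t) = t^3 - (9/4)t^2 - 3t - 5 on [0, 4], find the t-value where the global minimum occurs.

The derivative is 3t^2 - (9/2)t - 3, whose only zero in [0, 4] is t = 2.
Compare values at every candidate in [0, 4]: f(0) = -5; f(2) = -12; f(4) = 11.
Hence the absolute minimum is -12 at t = 2.

2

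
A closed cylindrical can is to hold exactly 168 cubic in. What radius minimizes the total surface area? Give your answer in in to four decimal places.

With radius r and height h, πr²h = 168 so h = 168/(πr²), and S(r) = 2πr² + 2πrh = 2πr² + 2·168/r.
S'(r) = 4πr − 2·168/r² = 0 ⇒ r³ = 168/(2π), so r ≈ 2.9903 and h = 2r ≈ 5.9805.
S''(r) = 4π + 4·168/r³ > 0, so this is the minimum; S ≈ 168.5469.

2.9903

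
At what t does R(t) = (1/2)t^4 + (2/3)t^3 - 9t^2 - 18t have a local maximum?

-1

R'(t) = 2t^3 + 2t^2 - 18t - 18 = 0 at t = -3, -1, 3.
Second-derivative test with R''(t) = 6t^2 + 4t - 18: R''(-3) = 24 > 0 ⇒ local minimum; R''(-1) = -16 < 0 ⇒ local maximum; R''(3) = 48 > 0 ⇒ local minimum.
So the local maximum value is R(-1) = 53/6.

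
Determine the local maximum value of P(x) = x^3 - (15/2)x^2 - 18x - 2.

P'(x) = 3x^2 - 15x - 18. Setting P'(x) = 0 gives x ∈ {-1, 6}.
Second-derivative test with P''(x) = 6x - 15: P''(-1) = -21 < 0 ⇒ local maximum; P''(6) = 21 > 0 ⇒ local minimum.
Thus P has its local maximum at x = -1, with value 15/2.

15/2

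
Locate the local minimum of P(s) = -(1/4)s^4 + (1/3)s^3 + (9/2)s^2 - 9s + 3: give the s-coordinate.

1

Critical points: P'(s) = -s^3 + s^2 + 9s - 9 vanishes at s = -3, 1, 3.
Second-derivative test with P''(s) = -3s^2 + 2s + 9: P''(-3) = -24 < 0 ⇒ local maximum; P''(1) = 8 > 0 ⇒ local minimum; P''(3) = -12 < 0 ⇒ local maximum.
So the local minimum value is P(1) = -17/12.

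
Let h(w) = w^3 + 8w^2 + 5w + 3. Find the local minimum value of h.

59/27

h'(w) = 3w^2 + 16w + 5 = 0 at w = -5, -1/3.
h''(w) = 6w + 16. h''(-5) = -14 < 0 ⇒ local maximum; h''(-1/3) = 14 > 0 ⇒ local minimum.
The local minimum is h(-1/3) = 59/27.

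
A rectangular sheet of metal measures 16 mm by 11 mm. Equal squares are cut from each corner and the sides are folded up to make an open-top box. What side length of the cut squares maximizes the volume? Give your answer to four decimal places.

With cut size x, the volume is V(x) = x(16 − 2x)(11 − 2x) for 0 < x < 5.5.
V'(x) = 12x^2 − 108x + 176. Setting V'(x) = 0 gives x ≈ 2.1371 (the root in (0, 5.5)).
V''(x) = 24x − 108 is negative there, so this is the maximum; V ≈ 168.5432.

2.1371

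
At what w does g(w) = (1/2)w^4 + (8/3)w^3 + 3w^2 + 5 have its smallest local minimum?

g'(w) = 2w^3 + 8w^2 + 6w = 0 at w = -3, -1, 0.
g''(w) = 6w^2 + 16w + 6. g''(-3) = 12 > 0 ⇒ local minimum; g''(-1) = -4 < 0 ⇒ local maximum; g''(0) = 6 > 0 ⇒ local minimum.
So the smallest local minimum value is g(-3) = 1/2.

-3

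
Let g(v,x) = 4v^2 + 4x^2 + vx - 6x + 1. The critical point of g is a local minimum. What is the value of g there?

-9/7

∂g/∂v = 8v + x = 0 and ∂g/∂x = v + 8x - 6 = 0, so (v, x) = (-2/21, 16/21).
The Hessian has g_{vv} = 8, g_{xx} = 8, g_{vx} = 1, giving D = 63 > 0 with g_{vv} > 0, so the point is a local minimum.
g(-2/21, 16/21) = -9/7.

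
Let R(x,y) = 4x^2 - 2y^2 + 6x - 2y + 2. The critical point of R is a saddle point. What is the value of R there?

∂R/∂x = 8x + 6 = 0 and ∂R/∂y = -4y - 2 = 0, so (x, y) = (-3/4, -1/2).
The Hessian has R_{xx} = 8, R_{yy} = -4, R_{xy} = 0, giving D = -32 < 0, so the point is a saddle point.
R(-3/4, -1/2) = 1/4.

1/4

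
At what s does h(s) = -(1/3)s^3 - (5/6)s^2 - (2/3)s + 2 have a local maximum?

-2/3

h'(s) = -s^2 - (5/3)s - 2/3 = 0 at s = -1, -2/3.
Second-derivative test with h''(s) = -2s - 5/3: h''(-1) = 1/3 > 0 ⇒ local minimum; h''(-2/3) = -1/3 < 0 ⇒ local maximum.
So the local maximum value is h(-2/3) = 176/81.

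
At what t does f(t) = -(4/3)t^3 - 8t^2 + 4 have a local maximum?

0

f'(t) = -4t^2 - 16t. Setting f'(t) = 0 gives t ∈ {-4, 0}.
f''(t) = -8t - 16. f''(-4) = 16 > 0 ⇒ local minimum; f''(0) = -16 < 0 ⇒ local maximum.
So the local maximum value is f(0) = 4.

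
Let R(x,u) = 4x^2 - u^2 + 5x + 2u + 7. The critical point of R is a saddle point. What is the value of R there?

∂R/∂x = 8x + 5 = 0 and ∂R/∂u = -2u + 2 = 0, so (x, u) = (-5/8, 1).
The Hessian has R_{xx} = 8, R_{uu} = -2, R_{xu} = 0, giving D = -16 < 0, so the point is a saddle point.
R(-5/8, 1) = 103/16.

103/16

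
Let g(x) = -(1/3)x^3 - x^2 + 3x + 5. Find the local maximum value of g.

20/3

Critical points: g'(x) = -x^2 - 2x + 3 vanishes at x = -3, 1.
Second-derivative test with g''(x) = -2x - 2: g''(-3) = 4 > 0 ⇒ local minimum; g''(1) = -4 < 0 ⇒ local maximum.
Thus g has its local maximum at x = 1, with value 20/3.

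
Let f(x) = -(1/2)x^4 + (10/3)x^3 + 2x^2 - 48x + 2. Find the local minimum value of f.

f'(x) = -2x^3 + 10x^2 + 4x - 48. Setting f'(x) = 0 gives x ∈ {-2, 3, 4}.
f''(x) = -6x^2 + 20x + 4. f''(-2) = -60 < 0 ⇒ local maximum; f''(3) = 10 > 0 ⇒ local minimum; f''(4) = -12 < 0 ⇒ local maximum.
Thus f has its local minimum at x = 3, with value -149/2.

-149/2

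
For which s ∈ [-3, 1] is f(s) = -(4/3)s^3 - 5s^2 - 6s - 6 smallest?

1

Differentiating, f'(s) = -4s^2 - 10s - 6; which vanishes at s = -3/2 and s = -1.
Candidates: f(-3) = 3, f(-3/2) = -15/4, f(-1) = -11/3, f(1) = -55/3.
Hence the absolute minimum is -55/3 at s = 1.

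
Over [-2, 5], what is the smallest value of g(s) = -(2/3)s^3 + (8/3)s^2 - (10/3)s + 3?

-91/3

Differentiating, g'(s) = -2s^2 + (16/3)s - 10/3; which vanishes at s = 1 and s = 5/3.
Evaluating at the critical points and endpoints: g(-2) = 77/3, g(1) = 5/3, g(5/3) = 143/81, g(5) = -91/3.
Hence the absolute minimum is -91/3 at s = 5.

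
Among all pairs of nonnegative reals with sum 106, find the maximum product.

With x + y = 106, the product is P(x) = x(106 − x).
P'(x) = 106 − 2x = 0 gives x = 53; P'' = −2 < 0, so this is the maximum.
P = 53·53 = 2809.

2809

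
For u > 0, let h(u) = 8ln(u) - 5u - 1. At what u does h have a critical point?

h'(u) = 8/u − 5 = 0 gives u = 8/5.
h''(u) = -8/u², which is negative for u > 0, so this is a local maximum.
h(8/5) = 8·ln(8/5) - 8 - 1 ≈ -5.2400.

8/5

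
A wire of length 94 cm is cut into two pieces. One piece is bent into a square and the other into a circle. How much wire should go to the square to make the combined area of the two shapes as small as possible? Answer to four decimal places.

52.6493

Let x be the length used for the square. Square side x/4; circle radius (94−x)/(2π).
A(x) = (x/4)² + π·((94−x)/(2π))² = x²/16 + (94−x)²/(4π) for 0 ≤ x ≤ 94. A'(x) = x/8 − (94−x)/(2π) = 0 gives x = 4·94/(π+4) ≈ 52.6493.
A'' = 1/8 + 1/(2π) > 0, so this gives the minimum combined area; x ≈ 52.6493 cm to the square.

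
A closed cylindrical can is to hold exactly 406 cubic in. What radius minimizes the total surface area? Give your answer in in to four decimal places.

With radius r and height h, πr²h = 406 so h = 406/(πr²), and S(r) = 2πr² + 2πrh = 2πr² + 2·406/r.
S'(r) = 4πr − 2·406/r² = 0 ⇒ r³ = 406/(2π), so r ≈ 4.0128 and h = 2r ≈ 8.0256.
S''(r) = 4π + 4·406/r³ > 0, so this is the minimum; S ≈ 303.5279.

4.0128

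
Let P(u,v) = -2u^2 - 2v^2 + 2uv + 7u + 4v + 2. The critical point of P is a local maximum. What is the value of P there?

35/2

∂P/∂u = -4u + 2v + 7 = 0 and ∂P/∂v = 2u - 4v + 4 = 0, so (u, v) = (3, 5/2).
The Hessian has P_{uu} = -4, P_{vv} = -4, P_{uv} = 2, giving D = 12 > 0 with P_{uu} < 0, so the point is a local maximum.
P(3, 5/2) = 35/2.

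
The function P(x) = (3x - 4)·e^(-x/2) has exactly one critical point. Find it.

10/3

P'(x) = 3·e^(-x/2) + (3x - 4)·(-1/2)·e^(-x/2) = (-(3/2)x + 5)·e^(-x/2). Since e^(-x/2) > 0, the only critical point is x = 10/3.
P''(10/3) has the same sign as -3/2 < 0, so this is a local maximum.
P(10/3) = (6)·e^(-5/3) ≈ 1.1333.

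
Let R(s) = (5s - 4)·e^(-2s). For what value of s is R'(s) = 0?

R'(s) = 5·e^(-2s) + (5s - 4)·(-2)·e^(-2s) = (-10s + 13)·e^(-2s). Since e^(-2s) > 0, the only critical point is s = 13/10.
R''(13/10) has the same sign as -10 < 0, so this is a local maximum.
R(13/10) = (5/2)·e^(-13/5) ≈ 0.1857.

13/10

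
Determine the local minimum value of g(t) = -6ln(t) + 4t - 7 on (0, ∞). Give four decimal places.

g'(t) = -6/t + 4 = 0 gives t = 3/2.
g''(t) = 6/t², which is positive for t > 0, so this is a local minimum.
g(3/2) = -6·ln(3/2) + 6 - 7 ≈ -3.4328.

-3.4328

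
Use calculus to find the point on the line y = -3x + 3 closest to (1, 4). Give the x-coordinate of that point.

-1/5

Minimize D(x)^2 = (x - 1)^2 + (-3x - 1)^2.
d/dx[D^2] = 2(x - 1) + 2·(-3)·(-3x - 1) = 0 ⇒ x = -1/5.
Then y = 18/5 and the distance is √(8/5) ≈ 1.2649.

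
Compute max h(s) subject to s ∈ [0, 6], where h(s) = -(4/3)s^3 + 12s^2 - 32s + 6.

6

The derivative is -4s^2 + 24s - 32, which vanishes at s = 2 and s = 4.
Candidates: h(0) = 6, h(2) = -62/3, h(4) = -46/3, h(6) = -42.
The maximum over the interval is 6, attained at s = 0.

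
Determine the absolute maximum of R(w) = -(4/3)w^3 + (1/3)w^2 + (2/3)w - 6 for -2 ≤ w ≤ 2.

14/3

R'(w) = -4w^2 + (2/3)w + 2/3, which vanishes at w = -1/3 and w = 1/2.
Candidates: R(-2) = 14/3; R(-1/3) = -497/81; R(1/2) = -23/4; R(2) = -14.
So the maximum is R(-2) = 14/3.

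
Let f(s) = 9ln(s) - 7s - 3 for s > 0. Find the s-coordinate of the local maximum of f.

f'(s) = 9/s − 7 = 0 gives s = 9/7.
f''(s) = -9/s², which is negative for s > 0, so this is a local maximum.
f(9/7) = 9·ln(9/7) - 9 - 3 ≈ -9.7382.

9/7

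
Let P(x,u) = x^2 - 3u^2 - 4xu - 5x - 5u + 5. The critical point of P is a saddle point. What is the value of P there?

∂P/∂x = 2x - 4u - 5 = 0 and ∂P/∂u = -4x - 6u - 5 = 0, so (x, u) = (5/14, -15/14).
The Hessian has P_{xx} = 2, P_{uu} = -6, P_{xu} = -4, giving D = -28 < 0, so the point is a saddle point.
P(5/14, -15/14) = 95/14.

95/14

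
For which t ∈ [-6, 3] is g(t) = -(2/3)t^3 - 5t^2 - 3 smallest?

g'(t) = -2t^2 - 10t, which vanishes at t = -5 and t = 0.
Compare values at every candidate in [-6, 3]: g(-6) = -39, g(-5) = -134/3, g(0) = -3, g(3) = -66.
The minimum over the interval is -66, attained at t = 3.

3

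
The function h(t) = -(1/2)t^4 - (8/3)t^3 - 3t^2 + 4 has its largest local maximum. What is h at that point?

17/2

h'(t) = -2t^3 - 8t^2 - 6t. Setting h'(t) = 0 gives t ∈ {-3, -1, 0}.
h''(t) = -6t^2 - 16t - 6. h''(-3) = -12 < 0 ⇒ local maximum; h''(-1) = 4 > 0 ⇒ local minimum; h''(0) = -6 < 0 ⇒ local maximum.
The largest local maximum is h(-3) = 17/2.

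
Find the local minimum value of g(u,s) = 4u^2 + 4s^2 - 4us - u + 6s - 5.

∂g/∂u = 8u - 4s - 1 = 0 and ∂g/∂s = -4u + 8s + 6 = 0, so (u, s) = (-1/3, -11/12).
The Hessian has g_{uu} = 8, g_{ss} = 8, g_{us} = -4, giving D = 48 > 0 with g_{uu} > 0, so the point is a local minimum.
g(-1/3, -11/12) = -91/12.

-91/12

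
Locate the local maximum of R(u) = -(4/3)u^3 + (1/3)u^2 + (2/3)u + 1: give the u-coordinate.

R'(u) = -4u^2 + (2/3)u + 2/3 = 0 at u = -1/3, 1/2.
R''(u) = -8u + 2/3. R''(-1/3) = 10/3 > 0 ⇒ local minimum; R''(1/2) = -10/3 < 0 ⇒ local maximum.
Thus R has its local maximum at u = 1/2, with value 5/4.

1/2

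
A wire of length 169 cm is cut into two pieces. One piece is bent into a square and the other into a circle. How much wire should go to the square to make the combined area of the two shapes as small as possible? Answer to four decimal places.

94.6568

Let x be the length used for the square. Square side x/4; circle radius (169−x)/(2π).
A(x) = (x/4)² + π·((169−x)/(2π))² = x²/16 + (169−x)²/(4π) for 0 ≤ x ≤ 169. A'(x) = x/8 − (169−x)/(2π) = 0 gives x = 4·169/(π+4) ≈ 94.6568.
A'' = 1/8 + 1/(2π) > 0, so this gives the minimum combined area; x ≈ 94.6568 cm to the square.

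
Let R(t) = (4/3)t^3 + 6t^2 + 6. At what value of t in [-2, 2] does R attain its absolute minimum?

R'(t) = 4t^2 + 12t, whose only zero in [-2, 2] is t = 0.
Compare values at every candidate in [-2, 2]: R(-2) = 58/3, R(0) = 6, R(2) = 122/3.
The minimum over the interval is 6, attained at t = 0.

0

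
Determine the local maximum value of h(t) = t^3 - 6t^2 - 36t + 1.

41

Critical points: h'(t) = 3t^2 - 12t - 36 vanishes at t = -2, 6.
Since h''(t) = 6t - 12, we get h''(-2) = -24 < 0 ⇒ local maximum; h''(6) = 24 > 0 ⇒ local minimum.
Thus h has its local maximum at t = -2, with value 41.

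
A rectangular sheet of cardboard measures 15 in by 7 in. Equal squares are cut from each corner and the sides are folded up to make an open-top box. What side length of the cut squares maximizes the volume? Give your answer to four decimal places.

With cut size x, the volume is V(x) = x(15 − 2x)(7 − 2x) for 0 < x < 3.5.
V'(x) = 12x^2 − 88x + 105. Setting V'(x) = 0 gives x ≈ 1.5000 (the root in (0, 3.5)).
V''(x) = 24x − 88 is negative there, so this is the maximum; V ≈ 72.0000.

1.5000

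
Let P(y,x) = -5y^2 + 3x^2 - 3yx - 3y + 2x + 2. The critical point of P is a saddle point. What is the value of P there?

127/69

∂P/∂y = -10y - 3x - 3 = 0 and ∂P/∂x = -3y + 6x + 2 = 0, so (y, x) = (-4/23, -29/69).
The Hessian has P_{yy} = -10, P_{xx} = 6, P_{yx} = -3, giving D = -69 < 0, so the point is a saddle point.
P(-4/23, -29/69) = 127/69.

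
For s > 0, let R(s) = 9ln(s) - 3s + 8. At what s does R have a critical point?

R'(s) = 9/s − 3 = 0 gives s = 3.
R''(s) = -9/s², which is negative for s > 0, so this is a local maximum.
R(3) = 9·ln(3) - 9 + 8 ≈ 8.8875.

3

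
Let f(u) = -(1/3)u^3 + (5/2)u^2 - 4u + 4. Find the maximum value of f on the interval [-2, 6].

The derivative is -u^2 + 5u - 4, which vanishes at u = 1 and u = 4.
Evaluating at the critical points and endpoints: f(-2) = 74/3,  f(1) = 13/6,  f(4) = 20/3,  f(6) = -2.
Hence the absolute maximum is 74/3 at u = -2.

74/3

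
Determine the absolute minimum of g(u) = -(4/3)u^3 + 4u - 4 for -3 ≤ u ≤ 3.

g'(u) = -4u^2 + 4, which vanishes at u = -1 and u = 1.
Candidates: g(-3) = 20; g(-1) = -20/3; g(1) = -4/3; g(3) = -28.
The minimum over the interval is -28, attained at u = 3.

-28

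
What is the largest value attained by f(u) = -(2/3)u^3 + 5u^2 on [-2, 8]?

The derivative is -2u^2 + 10u, which vanishes at u = 0 and u = 5.
Candidates: f(-2) = 76/3; f(0) = 0; f(5) = 125/3; f(8) = -64/3.
Hence the absolute maximum is 125/3 at u = 5.

125/3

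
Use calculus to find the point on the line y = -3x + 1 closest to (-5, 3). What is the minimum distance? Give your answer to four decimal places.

Minimize D(x)^2 = (x + 5)^2 + (-3x - 2)^2.
d/dx[D^2] = 2(x + 5) + 2·(-3)·(-3x - 2) = 0 ⇒ x = -11/10.
Then y = 43/10 and the distance is √(169/10) ≈ 4.1110.

4.1110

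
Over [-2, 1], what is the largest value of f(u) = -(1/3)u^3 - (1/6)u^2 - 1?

f'(u) = -u^2 - (1/3)u, which vanishes at u = -1/3 and u = 0.
Compare values at every candidate in [-2, 1]: f(-2) = 1; f(-1/3) = -163/162; f(0) = -1; f(1) = -3/2.
The maximum over the interval is 1, attained at u = -2.

1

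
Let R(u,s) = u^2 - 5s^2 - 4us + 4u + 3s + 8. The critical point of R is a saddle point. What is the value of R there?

265/36

∂R/∂u = 2u - 4s + 4 = 0 and ∂R/∂s = -4u - 10s + 3 = 0, so (u, s) = (-7/9, 11/18).
The Hessian has R_{uu} = 2, R_{ss} = -10, R_{us} = -4, giving D = -36 < 0, so the point is a saddle point.
R(-7/9, 11/18) = 265/36.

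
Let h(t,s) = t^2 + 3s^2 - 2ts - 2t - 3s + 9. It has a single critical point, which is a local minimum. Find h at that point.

39/8

∂h/∂t = 2t - 2s - 2 = 0 and ∂h/∂s = -2t + 6s - 3 = 0, so (t, s) = (9/4, 5/4).
The Hessian has h_{tt} = 2, h_{ss} = 6, h_{ts} = -2, giving D = 8 > 0 with h_{tt} > 0, so the point is a local minimum.
h(9/4, 5/4) = 39/8.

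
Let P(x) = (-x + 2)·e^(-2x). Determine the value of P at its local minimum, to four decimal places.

P'(x) = (-1)·e^(-2x) + (-x + 2)·(-2)·e^(-2x) = (2x - 5)·e^(-2x). Since e^(-2x) > 0, the only critical point is x = 5/2.
P''(5/2) has the same sign as 2 > 0, so this is a local minimum.
P(5/2) = (-1/2)·e^(-5) ≈ -0.0034.

-0.0034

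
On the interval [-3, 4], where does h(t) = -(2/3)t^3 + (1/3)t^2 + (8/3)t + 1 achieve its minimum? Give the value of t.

4

Differentiating, h'(t) = -2t^2 + (2/3)t + 8/3; which vanishes at t = -1 and t = 4/3.
Evaluating at the critical points and endpoints: h(-3) = 14, h(-1) = -2/3, h(4/3) = 289/81, h(4) = -77/3.
So the minimum is h(4) = -77/3.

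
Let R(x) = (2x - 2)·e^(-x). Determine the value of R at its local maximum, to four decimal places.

R'(x) = 2·e^(-x) + (2x - 2)·(-1)·e^(-x) = (-2x + 4)·e^(-x). Since e^(-x) > 0, the only critical point is x = 2.
R''(2) has the same sign as -2 < 0, so this is a local maximum.
R(2) = (2)·e^(-2) ≈ 0.2707.

0.2707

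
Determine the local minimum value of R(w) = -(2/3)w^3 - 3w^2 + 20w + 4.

-263/3

Critical points: R'(w) = -2w^2 - 6w + 20 vanishes at w = -5, 2.
Since R''(w) = -4w - 6, we get R''(-5) = 14 > 0 ⇒ local minimum; R''(2) = -14 < 0 ⇒ local maximum.
Thus R has its local minimum at w = -5, with value -263/3.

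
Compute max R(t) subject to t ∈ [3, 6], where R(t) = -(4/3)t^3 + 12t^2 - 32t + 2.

-58/3

The derivative is -4t^2 + 24t - 32, whose only zero in [3, 6] is t = 4.
Compare values at every candidate in [3, 6]: R(3) = -22,  R(4) = -58/3,  R(6) = -46.
Hence the absolute maximum is -58/3 at t = 4.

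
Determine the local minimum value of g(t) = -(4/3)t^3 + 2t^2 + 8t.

g'(t) = -4t^2 + 4t + 8 = 0 at t = -1, 2.
Since g''(t) = -8t + 4, we get g''(-1) = 12 > 0 ⇒ local minimum; g''(2) = -12 < 0 ⇒ local maximum.
So the local minimum value is g(-1) = -14/3.

-14/3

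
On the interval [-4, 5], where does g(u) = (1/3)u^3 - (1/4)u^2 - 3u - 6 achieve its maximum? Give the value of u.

5

Differentiating, g'(u) = u^2 - (1/2)u - 3; which vanishes at u = -3/2 and u = 2.
Evaluating at the critical points and endpoints: g(-4) = -58/3, g(-3/2) = -51/16, g(2) = -31/3, g(5) = 173/12.
So the maximum is g(5) = 173/12.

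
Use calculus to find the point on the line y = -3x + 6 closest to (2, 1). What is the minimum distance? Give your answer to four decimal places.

Minimize D(x)^2 = (x - 2)^2 + (-3x + 5)^2.
d/dx[D^2] = 2(x - 2) + 2·(-3)·(-3x + 5) = 0 ⇒ x = 17/10.
Then y = 9/10 and the distance is √(1/10) ≈ 0.3162.

0.3162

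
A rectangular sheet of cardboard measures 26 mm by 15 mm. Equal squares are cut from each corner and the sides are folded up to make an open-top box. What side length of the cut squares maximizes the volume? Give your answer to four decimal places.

3.0658

With cut size x, the volume is V(x) = x(26 − 2x)(15 − 2x) for 0 < x < 7.5.
V'(x) = 12x^2 − 164x + 390. Setting V'(x) = 0 gives x ≈ 3.0658 (the root in (0, 7.5)).
V''(x) = 24x − 164 is negative there, so this is the maximum; V ≈ 540.1968.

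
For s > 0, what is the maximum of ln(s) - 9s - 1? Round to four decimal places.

-4.1972

f'(s) = 1/s − 9 = 0 gives s = 1/9.
f''(s) = -1/s², which is negative for s > 0, so this is a local maximum.
f(1/9) = 1·ln(1/9) - 1 - 1 ≈ -4.1972.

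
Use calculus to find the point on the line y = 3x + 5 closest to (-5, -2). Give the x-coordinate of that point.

Minimize D(x)^2 = (x + 5)^2 + (3x + 7)^2.
d/dx[D^2] = 2(x + 5) + 2·3·(3x + 7) = 0 ⇒ x = -13/5.
Then y = -14/5 and the distance is √(32/5) ≈ 2.5298.

-13/5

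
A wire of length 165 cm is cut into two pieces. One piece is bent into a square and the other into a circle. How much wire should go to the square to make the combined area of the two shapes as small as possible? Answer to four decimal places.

Let x be the length used for the square. Square side x/4; circle radius (165−x)/(2π).
A(x) = (x/4)² + π·((165−x)/(2π))² = x²/16 + (165−x)²/(4π) for 0 ≤ x ≤ 165. A'(x) = x/8 − (165−x)/(2π) = 0 gives x = 4·165/(π+4) ≈ 92.4164.
A'' = 1/8 + 1/(2π) > 0, so this gives the minimum combined area; x ≈ 92.4164 cm to the square.

92.4164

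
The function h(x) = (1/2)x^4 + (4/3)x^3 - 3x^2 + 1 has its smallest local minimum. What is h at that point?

h'(x) = 2x^3 + 4x^2 - 6x = 0 at x = -3, 0, 1.
h''(x) = 6x^2 + 8x - 6. h''(-3) = 24 > 0 ⇒ local minimum; h''(0) = -6 < 0 ⇒ local maximum; h''(1) = 8 > 0 ⇒ local minimum.
Thus h has its smallest local minimum at x = -3, with value -43/2.

-43/2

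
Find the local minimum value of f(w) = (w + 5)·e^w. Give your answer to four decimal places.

-0.0025

By the product rule, f'(w) = (w + 6)·e^w. Since e^w > 0, the only critical point is w = -6.
f''(-6) has the same sign as 1 > 0, so this is a local minimum.
f(-6) = (-1)·e^(-6) ≈ -0.0025.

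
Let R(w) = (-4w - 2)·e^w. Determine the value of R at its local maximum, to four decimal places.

R'(w) = (-4)·e^w + (-4w - 2)·1·e^w = (-4w - 6)·e^w. Since e^w > 0, the only critical point is w = -3/2.
R''(-3/2) has the same sign as -4 < 0, so this is a local maximum.
R(-3/2) = (4)·e^(-3/2) ≈ 0.8925.

0.8925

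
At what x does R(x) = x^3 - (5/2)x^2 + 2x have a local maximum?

2/3

Critical points: R'(x) = 3x^2 - 5x + 2 vanishes at x = 2/3, 1.
Second-derivative test with R''(x) = 6x - 5: R''(2/3) = -1 < 0 ⇒ local maximum; R''(1) = 1 > 0 ⇒ local minimum.
The local maximum is R(2/3) = 14/27.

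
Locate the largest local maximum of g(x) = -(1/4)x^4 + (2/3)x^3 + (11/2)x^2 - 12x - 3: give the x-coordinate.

g'(x) = -x^3 + 2x^2 + 11x - 12 = 0 at x = -3, 1, 4.
Second-derivative test with g''(x) = -3x^2 + 4x + 11: g''(-3) = -28 < 0 ⇒ local maximum; g''(1) = 12 > 0 ⇒ local minimum; g''(4) = -21 < 0 ⇒ local maximum.
Thus g has its largest local maximum at x = -3, with value 177/4.

-3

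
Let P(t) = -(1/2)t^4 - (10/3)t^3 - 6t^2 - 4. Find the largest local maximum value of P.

-4

P'(t) = -2t^3 - 10t^2 - 12t. Setting P'(t) = 0 gives t ∈ {-3, -2, 0}.
Second-derivative test with P''(t) = -6t^2 - 20t - 12: P''(-3) = -6 < 0 ⇒ local maximum; P''(-2) = 4 > 0 ⇒ local minimum; P''(0) = -12 < 0 ⇒ local maximum.
Thus P has its largest local maximum at t = 0, with value -4.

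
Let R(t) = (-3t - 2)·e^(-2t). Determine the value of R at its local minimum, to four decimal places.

-2.0934

Differentiating with the product rule gives R'(t) = (6t + 1)·e^(-2t). Since e^(-2t) > 0, the only critical point is t = -1/6.
R''(-1/6) has the same sign as 6 > 0, so this is a local minimum.
R(-1/6) = (-3/2)·e^(1/3) ≈ -2.0934.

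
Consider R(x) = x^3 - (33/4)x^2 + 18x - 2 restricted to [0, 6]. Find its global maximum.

25

Differentiating, R'(x) = 3x^2 - (33/2)x + 18; which vanishes at x = 3/2 and x = 4.
Compare values at every candidate in [0, 6]: R(0) = -2; R(3/2) = 157/16; R(4) = 2; R(6) = 25.
The maximum over the interval is 25, attained at x = 6.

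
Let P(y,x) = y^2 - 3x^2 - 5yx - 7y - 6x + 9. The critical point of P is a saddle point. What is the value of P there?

∂P/∂y = 2y - 5x - 7 = 0 and ∂P/∂x = -5y - 6x - 6 = 0, so (y, x) = (12/37, -47/37).
The Hessian has P_{yy} = 2, P_{xx} = -6, P_{yx} = -5, giving D = -37 < 0, so the point is a saddle point.
P(12/37, -47/37) = 432/37.

432/37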